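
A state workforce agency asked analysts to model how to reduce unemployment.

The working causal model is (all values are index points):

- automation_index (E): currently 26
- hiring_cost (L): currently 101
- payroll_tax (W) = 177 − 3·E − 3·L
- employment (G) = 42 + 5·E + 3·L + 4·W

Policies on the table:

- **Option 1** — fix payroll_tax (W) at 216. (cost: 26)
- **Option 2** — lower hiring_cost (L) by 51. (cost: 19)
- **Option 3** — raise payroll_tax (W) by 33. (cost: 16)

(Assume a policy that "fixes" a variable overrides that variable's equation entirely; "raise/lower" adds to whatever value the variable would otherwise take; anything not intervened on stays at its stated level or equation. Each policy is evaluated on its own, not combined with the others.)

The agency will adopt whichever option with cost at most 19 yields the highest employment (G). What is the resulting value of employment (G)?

Option 2 (L − 51):
  E = 26
  L = 101 − 51 = 50
  W = 177 − 3·26 − 3·50 = -51
  G = 42 + 5·26 + 3·50 + 4·(-51) = 118
Option 3 (W + 33):
  E = 26
  L = 101
  W = 177 − 3·26 − 3·101 (+33 from intervention) = -171
  G = 42 + 5·26 + 3·101 + 4·(-171) = -209
Comparing — Option 2: G=118, Option 3: G=-209. Highest is 118 (Option 2).

118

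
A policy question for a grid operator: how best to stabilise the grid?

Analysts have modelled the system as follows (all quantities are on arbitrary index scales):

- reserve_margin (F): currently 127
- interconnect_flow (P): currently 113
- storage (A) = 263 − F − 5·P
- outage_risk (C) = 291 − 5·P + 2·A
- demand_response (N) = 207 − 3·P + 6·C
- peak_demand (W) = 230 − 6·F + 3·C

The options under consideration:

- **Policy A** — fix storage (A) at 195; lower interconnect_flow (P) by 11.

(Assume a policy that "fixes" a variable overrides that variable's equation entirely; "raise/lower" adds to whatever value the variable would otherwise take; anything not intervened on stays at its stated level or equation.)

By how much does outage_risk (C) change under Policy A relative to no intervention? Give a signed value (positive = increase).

Baseline:
  F = 127
  P = 113
  A = 263 − 127 − 5·113 = -429
  C = 291 − 5·113 + 2·(-429) = -1132
Policy A (A := 195, P − 11):
  F = 127
  P = 113 − 11 = 102
  A = 195
  C = 291 − 5·102 + 2·195 = 171
Change in C: 171 − (-1132) = 1303

1303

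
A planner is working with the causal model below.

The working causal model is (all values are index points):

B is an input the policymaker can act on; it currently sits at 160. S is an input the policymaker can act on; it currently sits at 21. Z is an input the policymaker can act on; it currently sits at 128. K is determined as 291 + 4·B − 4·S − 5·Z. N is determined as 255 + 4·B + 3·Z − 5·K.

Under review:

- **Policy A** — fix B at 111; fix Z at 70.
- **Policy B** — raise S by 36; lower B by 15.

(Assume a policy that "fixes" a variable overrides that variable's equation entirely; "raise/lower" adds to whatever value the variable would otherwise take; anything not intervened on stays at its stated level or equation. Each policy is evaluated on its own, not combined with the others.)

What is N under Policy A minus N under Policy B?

Policy A (B := 111, Z := 70):
  B = 111
  S = 21
  Z = 70
  K = 291 + 4·111 − 4·21 − 5·70 = 301
  N = 255 + 4·111 + 3·70 − 5·301 = -596
Policy B (S + 36, B − 15):
  B = 160 − 15 = 145
  S = 21 + 36 = 57
  Z = 128
  K = 291 + 4·145 − 4·57 − 5·128 = 3
  N = 255 + 4·145 + 3·128 − 5·3 = 1204
N: -596 − 1204 = -1800

-1800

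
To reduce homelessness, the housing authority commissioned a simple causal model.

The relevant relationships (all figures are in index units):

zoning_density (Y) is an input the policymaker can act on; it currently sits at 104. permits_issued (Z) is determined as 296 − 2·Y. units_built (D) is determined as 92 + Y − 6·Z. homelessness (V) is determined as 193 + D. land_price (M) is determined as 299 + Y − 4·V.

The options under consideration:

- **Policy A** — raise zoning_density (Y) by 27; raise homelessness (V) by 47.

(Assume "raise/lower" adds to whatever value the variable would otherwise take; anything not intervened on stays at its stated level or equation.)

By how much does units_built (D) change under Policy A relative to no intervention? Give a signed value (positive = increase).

Baseline:
  Y = 104
  Z = 296 − 2·104 = 88
  D = 92 + 104 − 6·88 = -332
Policy A (Y + 27, V + 47):
  Y = 104 + 27 = 131
  Z = 296 − 2·131 = 34
  D = 92 + 131 − 6·34 = 19
Change in D: 19 − (-332) = 351

351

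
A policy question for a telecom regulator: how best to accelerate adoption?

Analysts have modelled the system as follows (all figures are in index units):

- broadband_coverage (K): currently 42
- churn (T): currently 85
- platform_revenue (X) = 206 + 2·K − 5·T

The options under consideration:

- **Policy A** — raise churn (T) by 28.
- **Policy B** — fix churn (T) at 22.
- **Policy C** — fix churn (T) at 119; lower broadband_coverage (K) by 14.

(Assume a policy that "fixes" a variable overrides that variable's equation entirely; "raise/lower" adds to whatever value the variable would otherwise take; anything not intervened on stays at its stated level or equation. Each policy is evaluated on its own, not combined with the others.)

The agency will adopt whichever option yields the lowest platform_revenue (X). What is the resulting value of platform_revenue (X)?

-333

Policy A (T + 28):
  K = 42
  T = 85 + 28 = 113
  X = 206 + 2·42 − 5·113 = -275
Policy B (T := 22):
  K = 42
  T = 22
  X = 206 + 2·42 − 5·22 = 180
Policy C (T := 119, K − 14):
  K = 42 − 14 = 28
  T = 119
  X = 206 + 2·28 − 5·119 = -333
Comparing — Policy A: X=-275, Policy B: X=180, Policy C: X=-333. Lowest is -333 (Policy C).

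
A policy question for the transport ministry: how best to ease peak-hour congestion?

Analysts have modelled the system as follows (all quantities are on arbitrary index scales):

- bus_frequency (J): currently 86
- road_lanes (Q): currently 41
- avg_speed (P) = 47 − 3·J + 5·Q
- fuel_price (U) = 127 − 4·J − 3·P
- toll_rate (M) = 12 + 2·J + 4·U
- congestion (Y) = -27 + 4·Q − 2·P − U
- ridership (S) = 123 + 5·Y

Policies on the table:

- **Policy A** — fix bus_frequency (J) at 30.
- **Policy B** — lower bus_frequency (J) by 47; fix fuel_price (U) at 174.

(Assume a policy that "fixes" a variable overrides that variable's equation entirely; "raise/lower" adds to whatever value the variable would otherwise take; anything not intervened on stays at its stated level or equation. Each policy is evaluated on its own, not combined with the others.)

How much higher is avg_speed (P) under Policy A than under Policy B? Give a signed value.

27

Policy A (J := 30):
  J = 30
  Q = 41
  P = 47 − 3·30 + 5·41 = 162
Policy B (J − 47, U := 174):
  J = 86 − 47 = 39
  Q = 41
  P = 47 − 3·39 + 5·41 = 135
P: 162 − 135 = 27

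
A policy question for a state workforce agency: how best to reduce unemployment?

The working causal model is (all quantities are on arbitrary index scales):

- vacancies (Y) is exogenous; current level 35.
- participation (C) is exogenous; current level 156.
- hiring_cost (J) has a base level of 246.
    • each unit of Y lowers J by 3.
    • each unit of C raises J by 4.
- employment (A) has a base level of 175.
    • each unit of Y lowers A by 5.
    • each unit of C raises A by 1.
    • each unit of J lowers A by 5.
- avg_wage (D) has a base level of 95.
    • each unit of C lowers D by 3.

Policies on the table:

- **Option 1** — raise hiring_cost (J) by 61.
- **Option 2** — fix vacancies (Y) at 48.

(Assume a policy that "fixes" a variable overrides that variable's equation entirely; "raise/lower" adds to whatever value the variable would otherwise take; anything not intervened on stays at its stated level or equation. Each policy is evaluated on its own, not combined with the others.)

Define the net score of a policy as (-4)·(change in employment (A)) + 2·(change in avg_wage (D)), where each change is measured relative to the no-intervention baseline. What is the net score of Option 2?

Baseline:
  Y = 35
  C = 156
  J = 246 − 3·35 + 4·156 = 765
  A = 175 − 5·35 + 156 − 5·765 = -3669
  D = 95 − 3·156 = -373
Option 2 (Y := 48):
  Y = 48
  C = 156
  J = 246 − 3·48 + 4·156 = 726
  A = 175 − 5·48 + 156 − 5·726 = -3539
  D = 95 − 3·156 = -373
ΔA = -3539 − (-3669) = 130; ΔD = -373 − (-373) = 0
Score = (-4)·130 + 2·0 = -520

-520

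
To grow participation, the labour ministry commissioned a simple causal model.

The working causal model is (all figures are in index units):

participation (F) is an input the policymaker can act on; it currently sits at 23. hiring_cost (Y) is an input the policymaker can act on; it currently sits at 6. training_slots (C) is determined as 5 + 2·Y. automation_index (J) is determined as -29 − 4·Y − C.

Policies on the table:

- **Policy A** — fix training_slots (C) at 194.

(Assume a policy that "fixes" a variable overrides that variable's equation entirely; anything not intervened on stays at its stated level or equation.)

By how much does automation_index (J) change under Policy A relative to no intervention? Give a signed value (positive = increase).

-177

Baseline:
  Y = 6
  C = 5 + 2·6 = 17
  J = -29 − 4·6 − 17 = -70
Policy A (C := 194):
  Y = 6
  C = 194
  J = -29 − 4·6 − 194 = -247
Change in J: -247 − (-70) = -177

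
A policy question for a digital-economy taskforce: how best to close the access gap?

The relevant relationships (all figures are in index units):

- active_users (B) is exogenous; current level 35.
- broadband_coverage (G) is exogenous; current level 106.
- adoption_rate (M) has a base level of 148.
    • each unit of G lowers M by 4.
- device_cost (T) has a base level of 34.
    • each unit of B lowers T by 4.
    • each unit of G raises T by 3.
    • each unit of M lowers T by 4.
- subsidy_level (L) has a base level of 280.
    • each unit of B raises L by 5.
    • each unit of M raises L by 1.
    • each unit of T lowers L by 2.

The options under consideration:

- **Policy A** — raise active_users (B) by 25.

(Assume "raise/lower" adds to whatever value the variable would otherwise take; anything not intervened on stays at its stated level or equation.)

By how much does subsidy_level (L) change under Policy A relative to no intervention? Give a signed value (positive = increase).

325

Baseline:
  B = 35
  G = 106
  M = 148 − 4·106 = -276
  T = 34 − 4·35 + 3·106 − 4·(-276) = 1316
  L = 280 + 5·35 + (-276) − 2·1316 = -2453
Policy A (B + 25):
  B = 35 + 25 = 60
  G = 106
  M = 148 − 4·106 = -276
  T = 34 − 4·60 + 3·106 − 4·(-276) = 1216
  L = 280 + 5·60 + (-276) − 2·1216 = -2128
Change in L: -2128 − (-2453) = 325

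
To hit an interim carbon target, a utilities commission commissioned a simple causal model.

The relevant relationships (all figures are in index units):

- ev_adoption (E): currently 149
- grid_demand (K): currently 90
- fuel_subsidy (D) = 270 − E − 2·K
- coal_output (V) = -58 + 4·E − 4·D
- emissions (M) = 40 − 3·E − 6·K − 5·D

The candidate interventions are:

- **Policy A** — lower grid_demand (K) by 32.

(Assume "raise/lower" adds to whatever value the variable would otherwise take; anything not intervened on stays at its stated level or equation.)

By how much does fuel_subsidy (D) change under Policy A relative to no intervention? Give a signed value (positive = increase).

Baseline:
  E = 149
  K = 90
  D = 270 − 149 − 2·90 = -59
Policy A (K − 32):
  E = 149
  K = 90 − 32 = 58
  D = 270 − 149 − 2·58 = 5
Change in D: 5 − (-59) = 64

64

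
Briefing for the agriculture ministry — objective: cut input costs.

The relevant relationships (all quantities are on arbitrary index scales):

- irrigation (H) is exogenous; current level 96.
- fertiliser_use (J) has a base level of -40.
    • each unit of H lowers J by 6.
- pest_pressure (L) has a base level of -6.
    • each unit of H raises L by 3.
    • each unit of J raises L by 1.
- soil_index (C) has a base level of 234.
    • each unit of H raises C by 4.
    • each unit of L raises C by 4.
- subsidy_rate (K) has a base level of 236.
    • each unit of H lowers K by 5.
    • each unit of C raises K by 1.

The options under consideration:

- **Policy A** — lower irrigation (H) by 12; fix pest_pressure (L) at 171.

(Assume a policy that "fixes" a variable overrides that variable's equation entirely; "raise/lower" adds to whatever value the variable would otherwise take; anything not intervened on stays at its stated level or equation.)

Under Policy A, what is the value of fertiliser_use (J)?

Policy A (H − 12, L := 171):
  H = 96 − 12 = 84
  J = -40 − 6·84 = -544

-544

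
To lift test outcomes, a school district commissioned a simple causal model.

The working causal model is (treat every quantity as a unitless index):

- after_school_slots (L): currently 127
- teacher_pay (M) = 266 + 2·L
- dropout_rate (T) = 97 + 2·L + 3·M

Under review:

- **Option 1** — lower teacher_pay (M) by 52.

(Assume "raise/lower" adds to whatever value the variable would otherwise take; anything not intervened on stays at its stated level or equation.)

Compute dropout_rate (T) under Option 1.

1755

Option 1 (M − 52):
  L = 127
  M = 266 + 2·127 (−52 from intervention) = 468
  T = 97 + 2·127 + 3·468 = 1755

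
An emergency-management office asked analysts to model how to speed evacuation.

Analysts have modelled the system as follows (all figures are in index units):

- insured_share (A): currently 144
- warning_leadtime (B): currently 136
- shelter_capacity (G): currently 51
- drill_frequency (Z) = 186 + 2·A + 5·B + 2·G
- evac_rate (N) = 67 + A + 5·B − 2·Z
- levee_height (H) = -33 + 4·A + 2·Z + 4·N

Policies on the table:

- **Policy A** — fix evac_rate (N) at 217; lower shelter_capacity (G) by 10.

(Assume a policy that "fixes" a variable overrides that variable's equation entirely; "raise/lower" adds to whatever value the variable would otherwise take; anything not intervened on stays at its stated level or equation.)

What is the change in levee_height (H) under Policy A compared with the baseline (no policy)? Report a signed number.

Baseline:
  A = 144
  B = 136
  G = 51
  Z = 186 + 2·144 + 5·136 + 2·51 = 1256
  N = 67 + 144 + 5·136 − 2·1256 = -1621
  H = -33 + 4·144 + 2·1256 + 4·(-1621) = -3429
Policy A (N := 217, G − 10):
  A = 144
  B = 136
  G = 51 − 10 = 41
  Z = 186 + 2·144 + 5·136 + 2·41 = 1236
  N = 217
  H = -33 + 4·144 + 2·1236 + 4·217 = 3883
Change in H: 3883 − (-3429) = 7312

7312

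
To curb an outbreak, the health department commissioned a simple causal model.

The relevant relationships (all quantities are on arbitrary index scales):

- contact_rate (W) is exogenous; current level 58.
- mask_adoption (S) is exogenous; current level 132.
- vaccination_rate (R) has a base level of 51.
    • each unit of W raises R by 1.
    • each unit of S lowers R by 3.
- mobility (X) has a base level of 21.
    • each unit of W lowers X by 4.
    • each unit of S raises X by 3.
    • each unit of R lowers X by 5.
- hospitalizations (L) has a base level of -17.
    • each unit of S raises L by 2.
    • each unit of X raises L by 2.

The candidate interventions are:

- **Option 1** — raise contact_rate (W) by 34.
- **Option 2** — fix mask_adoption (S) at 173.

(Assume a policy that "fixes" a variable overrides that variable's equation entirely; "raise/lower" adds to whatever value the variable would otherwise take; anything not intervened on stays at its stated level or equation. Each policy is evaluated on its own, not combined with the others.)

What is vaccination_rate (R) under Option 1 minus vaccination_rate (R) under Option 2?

Option 1 (W + 34):
  W = 58 + 34 = 92
  S = 132
  R = 51 + 92 − 3·132 = -253
Option 2 (S := 173):
  W = 58
  S = 173
  R = 51 + 58 − 3·173 = -410
R: -253 − (-410) = 157

157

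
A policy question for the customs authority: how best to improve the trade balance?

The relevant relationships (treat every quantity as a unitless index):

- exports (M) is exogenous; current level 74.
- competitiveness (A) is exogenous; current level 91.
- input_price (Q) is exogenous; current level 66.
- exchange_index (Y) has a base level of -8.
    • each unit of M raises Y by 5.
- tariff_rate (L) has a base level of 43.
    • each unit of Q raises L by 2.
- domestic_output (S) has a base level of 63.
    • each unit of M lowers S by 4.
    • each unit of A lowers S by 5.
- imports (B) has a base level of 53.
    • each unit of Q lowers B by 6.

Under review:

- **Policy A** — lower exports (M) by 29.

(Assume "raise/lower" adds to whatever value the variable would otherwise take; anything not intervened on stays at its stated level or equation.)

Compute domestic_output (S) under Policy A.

-572

Policy A (M − 29):
  M = 74 − 29 = 45
  A = 91
  S = 63 − 4·45 − 5·91 = -572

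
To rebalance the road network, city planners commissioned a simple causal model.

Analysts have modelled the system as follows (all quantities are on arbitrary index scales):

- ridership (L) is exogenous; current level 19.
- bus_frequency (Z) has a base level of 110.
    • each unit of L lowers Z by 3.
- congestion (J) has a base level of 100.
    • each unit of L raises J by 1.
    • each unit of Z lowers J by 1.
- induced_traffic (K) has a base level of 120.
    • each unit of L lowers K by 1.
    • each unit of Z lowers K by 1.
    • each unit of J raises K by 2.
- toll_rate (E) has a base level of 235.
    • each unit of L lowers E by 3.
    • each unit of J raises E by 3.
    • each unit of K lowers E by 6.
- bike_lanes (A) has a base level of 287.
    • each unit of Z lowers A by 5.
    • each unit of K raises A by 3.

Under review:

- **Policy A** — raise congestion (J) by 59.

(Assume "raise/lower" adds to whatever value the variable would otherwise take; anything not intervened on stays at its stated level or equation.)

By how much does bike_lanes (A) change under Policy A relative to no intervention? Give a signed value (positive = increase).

354

Baseline:
  L = 19
  Z = 110 − 3·19 = 53
  J = 100 + 19 − 53 = 66
  K = 120 − 19 − 53 + 2·66 = 180
  A = 287 − 5·53 + 3·180 = 562
Policy A (J + 59):
  L = 19
  Z = 110 − 3·19 = 53
  J = 100 + 19 − 53 (+59 from intervention) = 125
  K = 120 − 19 − 53 + 2·125 = 298
  A = 287 − 5·53 + 3·298 = 916
Change in A: 916 − 562 = 354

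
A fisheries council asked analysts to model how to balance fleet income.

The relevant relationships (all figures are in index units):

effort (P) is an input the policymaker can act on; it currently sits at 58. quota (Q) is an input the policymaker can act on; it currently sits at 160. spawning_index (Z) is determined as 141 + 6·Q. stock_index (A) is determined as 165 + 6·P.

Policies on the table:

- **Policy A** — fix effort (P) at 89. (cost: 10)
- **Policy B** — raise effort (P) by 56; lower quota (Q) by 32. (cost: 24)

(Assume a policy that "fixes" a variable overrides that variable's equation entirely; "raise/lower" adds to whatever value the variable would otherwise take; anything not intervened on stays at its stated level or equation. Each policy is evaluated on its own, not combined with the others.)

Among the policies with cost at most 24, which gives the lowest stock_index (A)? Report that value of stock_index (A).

Policy A (P := 89):
  P = 89
  A = 165 + 6·89 = 699
Policy B (P + 56, Q − 32):
  P = 58 + 56 = 114
  A = 165 + 6·114 = 849
Comparing — Policy A: A=699, Policy B: A=849. Lowest is 699 (Policy A).

699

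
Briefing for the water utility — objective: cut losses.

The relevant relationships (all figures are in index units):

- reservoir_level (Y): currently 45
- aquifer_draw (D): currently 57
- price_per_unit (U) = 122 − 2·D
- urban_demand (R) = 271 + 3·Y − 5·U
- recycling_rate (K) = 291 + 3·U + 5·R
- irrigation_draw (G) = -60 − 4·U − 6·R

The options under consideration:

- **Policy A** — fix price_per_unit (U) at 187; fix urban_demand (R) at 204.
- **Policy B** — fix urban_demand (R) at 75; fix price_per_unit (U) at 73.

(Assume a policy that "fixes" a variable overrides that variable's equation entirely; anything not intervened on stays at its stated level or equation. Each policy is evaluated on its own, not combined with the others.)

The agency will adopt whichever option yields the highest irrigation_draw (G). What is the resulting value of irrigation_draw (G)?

Policy A (U := 187, R := 204):
  Y = 45
  D = 57
  U = 187
  R = 204
  G = -60 − 4·187 − 6·204 = -2032
Policy B (R := 75, U := 73):
  Y = 45
  D = 57
  U = 73
  R = 75
  G = -60 − 4·73 − 6·75 = -802
Comparing — Policy A: G=-2032, Policy B: G=-802. Highest is -802 (Policy B).

-802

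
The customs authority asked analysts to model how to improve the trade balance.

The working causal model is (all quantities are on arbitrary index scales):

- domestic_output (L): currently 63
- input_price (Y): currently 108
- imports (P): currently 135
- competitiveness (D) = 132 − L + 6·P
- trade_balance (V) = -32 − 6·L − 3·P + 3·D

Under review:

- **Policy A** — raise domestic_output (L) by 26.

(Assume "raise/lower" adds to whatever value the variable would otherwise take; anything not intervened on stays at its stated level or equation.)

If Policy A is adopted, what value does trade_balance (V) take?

1588

Policy A (L + 26):
  L = 63 + 26 = 89
  P = 135
  D = 132 − 89 + 6·135 = 853
  V = -32 − 6·89 − 3·135 + 3·853 = 1588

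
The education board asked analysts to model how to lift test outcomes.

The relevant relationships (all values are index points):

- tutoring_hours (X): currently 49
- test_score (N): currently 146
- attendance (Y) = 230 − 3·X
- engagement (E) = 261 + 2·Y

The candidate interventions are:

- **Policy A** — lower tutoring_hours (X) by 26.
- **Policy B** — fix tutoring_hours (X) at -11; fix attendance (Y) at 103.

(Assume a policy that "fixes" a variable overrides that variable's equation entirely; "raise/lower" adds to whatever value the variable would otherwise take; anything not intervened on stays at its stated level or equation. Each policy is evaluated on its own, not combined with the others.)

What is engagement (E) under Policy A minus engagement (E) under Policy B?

116

Policy A (X − 26):
  X = 49 − 26 = 23
  Y = 230 − 3·23 = 161
  E = 261 + 2·161 = 583
Policy B (X := -11, Y := 103):
  X = -11
  Y = 103
  E = 261 + 2·103 = 467
E: 583 − 467 = 116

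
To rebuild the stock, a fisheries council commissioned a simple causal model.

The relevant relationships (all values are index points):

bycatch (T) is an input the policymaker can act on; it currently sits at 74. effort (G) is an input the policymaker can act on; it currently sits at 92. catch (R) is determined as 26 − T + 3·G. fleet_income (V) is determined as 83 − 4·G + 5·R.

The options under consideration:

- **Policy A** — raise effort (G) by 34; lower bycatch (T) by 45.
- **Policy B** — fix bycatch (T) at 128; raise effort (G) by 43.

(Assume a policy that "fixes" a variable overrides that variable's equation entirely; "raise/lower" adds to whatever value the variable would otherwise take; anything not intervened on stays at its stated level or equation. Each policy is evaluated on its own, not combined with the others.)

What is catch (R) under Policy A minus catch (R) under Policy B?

72

Policy A (G + 34, T − 45):
  T = 74 − 45 = 29
  G = 92 + 34 = 126
  R = 26 − 29 + 3·126 = 375
Policy B (T := 128, G + 43):
  T = 128
  G = 92 + 43 = 135
  R = 26 − 128 + 3·135 = 303
R: 375 − 303 = 72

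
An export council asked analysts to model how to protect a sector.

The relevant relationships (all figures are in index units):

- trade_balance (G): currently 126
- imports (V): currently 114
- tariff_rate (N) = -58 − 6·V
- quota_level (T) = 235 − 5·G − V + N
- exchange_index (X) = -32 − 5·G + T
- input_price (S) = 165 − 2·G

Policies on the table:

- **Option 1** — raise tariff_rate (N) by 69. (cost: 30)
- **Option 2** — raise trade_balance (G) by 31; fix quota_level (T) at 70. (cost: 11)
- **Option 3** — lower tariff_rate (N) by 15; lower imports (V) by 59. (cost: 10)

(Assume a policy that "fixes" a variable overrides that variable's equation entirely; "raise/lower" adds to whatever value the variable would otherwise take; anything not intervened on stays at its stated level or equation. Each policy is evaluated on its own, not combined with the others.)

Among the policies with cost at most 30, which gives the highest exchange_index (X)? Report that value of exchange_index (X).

-747

Option 1 (N + 69):
  G = 126
  V = 114
  N = -58 − 6·114 (+69 from intervention) = -673
  T = 235 − 5·126 − 114 + (-673) = -1182
  X = -32 − 5·126 + (-1182) = -1844
Option 2 (G + 31, T := 70):
  G = 126 + 31 = 157
  V = 114
  N = -58 − 6·114 = -742
  T = 70
  X = -32 − 5·157 + 70 = -747
Option 3 (N − 15, V − 59):
  G = 126
  V = 114 − 59 = 55
  N = -58 − 6·55 (−15 from intervention) = -403
  T = 235 − 5·126 − 55 + (-403) = -853
  X = -32 − 5·126 + (-853) = -1515
Comparing — Option 1: X=-1844, Option 2: X=-747, Option 3: X=-1515. Highest is -747 (Option 2).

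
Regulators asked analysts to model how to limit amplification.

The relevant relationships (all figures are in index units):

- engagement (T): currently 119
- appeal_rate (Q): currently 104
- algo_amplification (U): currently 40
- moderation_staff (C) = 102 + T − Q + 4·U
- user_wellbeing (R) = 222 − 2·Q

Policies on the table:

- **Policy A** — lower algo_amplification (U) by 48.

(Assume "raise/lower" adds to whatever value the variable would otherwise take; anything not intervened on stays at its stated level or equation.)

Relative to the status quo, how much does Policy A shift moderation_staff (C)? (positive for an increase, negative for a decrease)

Baseline:
  T = 119
  Q = 104
  U = 40
  C = 102 + 119 − 104 + 4·40 = 277
Policy A (U − 48):
  T = 119
  Q = 104
  U = 40 − 48 = -8
  C = 102 + 119 − 104 + 4·(-8) = 85
Change in C: 85 − 277 = -192

-192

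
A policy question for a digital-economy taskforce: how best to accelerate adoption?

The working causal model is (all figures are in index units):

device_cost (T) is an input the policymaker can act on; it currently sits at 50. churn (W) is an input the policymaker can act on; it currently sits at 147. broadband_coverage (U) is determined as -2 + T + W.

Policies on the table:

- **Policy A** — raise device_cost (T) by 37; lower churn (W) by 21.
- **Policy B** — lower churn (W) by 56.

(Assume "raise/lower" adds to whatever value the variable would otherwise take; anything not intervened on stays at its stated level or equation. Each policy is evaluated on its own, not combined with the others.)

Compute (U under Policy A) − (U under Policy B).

72

Policy A (T + 37, W − 21):
  T = 50 + 37 = 87
  W = 147 − 21 = 126
  U = -2 + 87 + 126 = 211
Policy B (W − 56):
  T = 50
  W = 147 − 56 = 91
  U = -2 + 50 + 91 = 139
U: 211 − 139 = 72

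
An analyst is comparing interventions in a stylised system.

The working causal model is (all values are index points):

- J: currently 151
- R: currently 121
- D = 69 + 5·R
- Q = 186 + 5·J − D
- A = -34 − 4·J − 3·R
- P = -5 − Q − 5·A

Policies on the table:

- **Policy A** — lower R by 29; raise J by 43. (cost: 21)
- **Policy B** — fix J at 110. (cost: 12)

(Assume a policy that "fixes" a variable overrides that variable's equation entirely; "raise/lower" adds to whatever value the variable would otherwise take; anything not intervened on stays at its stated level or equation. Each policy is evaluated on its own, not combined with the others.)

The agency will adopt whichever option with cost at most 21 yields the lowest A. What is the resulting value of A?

Policy A (R − 29, J + 43):
  J = 151 + 43 = 194
  R = 121 − 29 = 92
  A = -34 − 4·194 − 3·92 = -1086
Policy B (J := 110):
  J = 110
  R = 121
  A = -34 − 4·110 − 3·121 = -837
Comparing — Policy A: A=-1086, Policy B: A=-837. Lowest is -1086 (Policy A).

-1086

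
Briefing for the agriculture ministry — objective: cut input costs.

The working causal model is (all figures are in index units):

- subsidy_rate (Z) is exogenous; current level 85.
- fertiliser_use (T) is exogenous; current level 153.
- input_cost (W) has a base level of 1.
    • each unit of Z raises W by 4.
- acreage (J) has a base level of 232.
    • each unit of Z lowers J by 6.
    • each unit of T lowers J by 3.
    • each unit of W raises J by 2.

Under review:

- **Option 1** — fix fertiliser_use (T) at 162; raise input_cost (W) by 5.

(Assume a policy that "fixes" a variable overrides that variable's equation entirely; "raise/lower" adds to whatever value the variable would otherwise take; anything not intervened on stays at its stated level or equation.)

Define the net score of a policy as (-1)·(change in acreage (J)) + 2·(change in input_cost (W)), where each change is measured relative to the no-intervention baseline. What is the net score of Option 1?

27

Baseline:
  Z = 85
  T = 153
  W = 1 + 4·85 = 341
  J = 232 − 6·85 − 3·153 + 2·341 = -55
Option 1 (T := 162, W + 5):
  Z = 85
  T = 162
  W = 1 + 4·85 (+5 from intervention) = 346
  J = 232 − 6·85 − 3·162 + 2·346 = -72
ΔJ = -72 − (-55) = -17; ΔW = 346 − 341 = 5
Score = (-1)·(-17) + 2·5 = 27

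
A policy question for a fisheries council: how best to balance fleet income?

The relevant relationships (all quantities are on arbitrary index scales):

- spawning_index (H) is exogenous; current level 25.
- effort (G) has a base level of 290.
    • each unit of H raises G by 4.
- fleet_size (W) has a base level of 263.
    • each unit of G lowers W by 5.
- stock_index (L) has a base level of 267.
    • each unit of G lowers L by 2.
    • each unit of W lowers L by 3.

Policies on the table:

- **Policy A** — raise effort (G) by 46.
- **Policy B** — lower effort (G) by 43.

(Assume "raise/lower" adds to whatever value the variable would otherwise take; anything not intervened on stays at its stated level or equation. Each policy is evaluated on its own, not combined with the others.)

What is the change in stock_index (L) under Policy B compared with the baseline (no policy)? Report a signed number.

Baseline:
  H = 25
  G = 290 + 4·25 = 390
  W = 263 − 5·390 = -1687
  L = 267 − 2·390 − 3·(-1687) = 4548
Policy B (G − 43):
  H = 25
  G = 290 + 4·25 (−43 from intervention) = 347
  W = 263 − 5·347 = -1472
  L = 267 − 2·347 − 3·(-1472) = 3989
Change in L: 3989 − 4548 = -559

-559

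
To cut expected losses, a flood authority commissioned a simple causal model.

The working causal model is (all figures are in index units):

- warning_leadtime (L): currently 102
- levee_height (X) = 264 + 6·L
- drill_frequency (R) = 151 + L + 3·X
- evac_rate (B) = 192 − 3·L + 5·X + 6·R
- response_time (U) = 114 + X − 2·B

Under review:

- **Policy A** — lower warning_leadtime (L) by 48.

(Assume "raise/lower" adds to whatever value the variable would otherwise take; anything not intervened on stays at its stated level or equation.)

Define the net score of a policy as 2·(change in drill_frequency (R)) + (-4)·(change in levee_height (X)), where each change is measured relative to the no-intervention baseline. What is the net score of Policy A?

-672

Baseline:
  L = 102
  X = 264 + 6·102 = 876
  R = 151 + 102 + 3·876 = 2881
Policy A (L − 48):
  L = 102 − 48 = 54
  X = 264 + 6·54 = 588
  R = 151 + 54 + 3·588 = 1969
ΔR = 1969 − 2881 = -912; ΔX = 588 − 876 = -288
Score = 2·(-912) + (-4)·(-288) = -672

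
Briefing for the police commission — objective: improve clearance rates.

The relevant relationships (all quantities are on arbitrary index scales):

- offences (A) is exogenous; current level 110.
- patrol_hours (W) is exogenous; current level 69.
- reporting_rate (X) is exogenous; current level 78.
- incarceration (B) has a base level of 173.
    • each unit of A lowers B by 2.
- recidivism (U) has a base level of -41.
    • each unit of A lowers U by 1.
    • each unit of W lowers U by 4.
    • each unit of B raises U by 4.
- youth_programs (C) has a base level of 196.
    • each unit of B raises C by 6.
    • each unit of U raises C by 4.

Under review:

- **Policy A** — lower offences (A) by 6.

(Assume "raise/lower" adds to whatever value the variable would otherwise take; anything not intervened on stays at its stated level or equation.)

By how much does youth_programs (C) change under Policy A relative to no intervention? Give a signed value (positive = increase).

Baseline:
  A = 110
  W = 69
  B = 173 − 2·110 = -47
  U = -41 − 110 − 4·69 + 4·(-47) = -615
  C = 196 + 6·(-47) + 4·(-615) = -2546
Policy A (A − 6):
  A = 110 − 6 = 104
  W = 69
  B = 173 − 2·104 = -35
  U = -41 − 104 − 4·69 + 4·(-35) = -561
  C = 196 + 6·(-35) + 4·(-561) = -2258
Change in C: -2258 − (-2546) = 288

288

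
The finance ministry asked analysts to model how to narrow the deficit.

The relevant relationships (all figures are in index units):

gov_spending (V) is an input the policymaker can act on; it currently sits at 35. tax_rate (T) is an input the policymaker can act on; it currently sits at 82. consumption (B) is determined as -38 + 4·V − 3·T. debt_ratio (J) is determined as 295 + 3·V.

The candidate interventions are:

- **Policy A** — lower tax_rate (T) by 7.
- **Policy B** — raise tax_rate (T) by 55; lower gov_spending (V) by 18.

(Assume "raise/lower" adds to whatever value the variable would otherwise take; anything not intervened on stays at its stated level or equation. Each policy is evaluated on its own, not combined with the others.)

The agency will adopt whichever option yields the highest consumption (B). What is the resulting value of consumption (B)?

Policy A (T − 7):
  V = 35
  T = 82 − 7 = 75
  B = -38 + 4·35 − 3·75 = -123
Policy B (T + 55, V − 18):
  V = 35 − 18 = 17
  T = 82 + 55 = 137
  B = -38 + 4·17 − 3·137 = -381
Comparing — Policy A: B=-123, Policy B: B=-381. Highest is -123 (Policy A).

-123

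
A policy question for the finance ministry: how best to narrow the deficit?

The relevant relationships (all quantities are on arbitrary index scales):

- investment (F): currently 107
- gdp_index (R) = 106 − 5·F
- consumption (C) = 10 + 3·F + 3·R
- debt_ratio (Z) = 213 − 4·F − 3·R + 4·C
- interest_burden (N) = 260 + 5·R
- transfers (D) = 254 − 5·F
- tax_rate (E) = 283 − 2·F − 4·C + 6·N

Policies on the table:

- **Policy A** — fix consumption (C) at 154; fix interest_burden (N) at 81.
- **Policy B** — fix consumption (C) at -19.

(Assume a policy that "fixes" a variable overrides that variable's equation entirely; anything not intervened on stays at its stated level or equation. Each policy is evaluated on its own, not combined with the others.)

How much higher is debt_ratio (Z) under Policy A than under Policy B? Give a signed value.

Policy A (C := 154, N := 81):
  F = 107
  R = 106 − 5·107 = -429
  C = 154
  Z = 213 − 4·107 − 3·(-429) + 4·154 = 1688
Policy B (C := -19):
  F = 107
  R = 106 − 5·107 = -429
  C = -19
  Z = 213 − 4·107 − 3·(-429) + 4·(-19) = 996
Z: 1688 − 996 = 692

692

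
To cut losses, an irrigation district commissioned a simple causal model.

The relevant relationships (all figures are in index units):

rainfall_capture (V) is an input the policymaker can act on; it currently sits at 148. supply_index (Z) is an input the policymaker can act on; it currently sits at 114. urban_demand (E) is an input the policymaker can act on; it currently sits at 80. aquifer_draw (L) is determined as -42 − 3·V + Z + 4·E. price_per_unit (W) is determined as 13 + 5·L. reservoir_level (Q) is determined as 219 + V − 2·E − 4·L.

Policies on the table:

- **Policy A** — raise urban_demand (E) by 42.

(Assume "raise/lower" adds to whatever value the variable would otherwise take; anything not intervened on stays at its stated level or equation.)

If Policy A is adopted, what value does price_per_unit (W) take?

Policy A (E + 42):
  V = 148
  Z = 114
  E = 80 + 42 = 122
  L = -42 − 3·148 + 114 + 4·122 = 116
  W = 13 + 5·116 = 593

593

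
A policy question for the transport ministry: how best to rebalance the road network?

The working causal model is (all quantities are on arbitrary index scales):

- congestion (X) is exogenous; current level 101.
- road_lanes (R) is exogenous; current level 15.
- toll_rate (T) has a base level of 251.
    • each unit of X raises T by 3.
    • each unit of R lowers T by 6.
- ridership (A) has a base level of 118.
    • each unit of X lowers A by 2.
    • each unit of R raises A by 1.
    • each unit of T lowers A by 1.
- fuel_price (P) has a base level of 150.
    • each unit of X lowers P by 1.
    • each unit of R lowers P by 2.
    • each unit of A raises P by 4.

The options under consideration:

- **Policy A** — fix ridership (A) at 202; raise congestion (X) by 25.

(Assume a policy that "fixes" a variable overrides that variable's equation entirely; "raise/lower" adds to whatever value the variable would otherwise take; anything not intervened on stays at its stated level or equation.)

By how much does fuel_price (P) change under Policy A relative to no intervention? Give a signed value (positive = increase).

Baseline:
  X = 101
  R = 15
  T = 251 + 3·101 − 6·15 = 464
  A = 118 − 2·101 + 15 − 464 = -533
  P = 150 − 101 − 2·15 + 4·(-533) = -2113
Policy A (A := 202, X + 25):
  X = 101 + 25 = 126
  R = 15
  T = 251 + 3·126 − 6·15 = 539
  A = 202
  P = 150 − 126 − 2·15 + 4·202 = 802
Change in P: 802 − (-2113) = 2915

2915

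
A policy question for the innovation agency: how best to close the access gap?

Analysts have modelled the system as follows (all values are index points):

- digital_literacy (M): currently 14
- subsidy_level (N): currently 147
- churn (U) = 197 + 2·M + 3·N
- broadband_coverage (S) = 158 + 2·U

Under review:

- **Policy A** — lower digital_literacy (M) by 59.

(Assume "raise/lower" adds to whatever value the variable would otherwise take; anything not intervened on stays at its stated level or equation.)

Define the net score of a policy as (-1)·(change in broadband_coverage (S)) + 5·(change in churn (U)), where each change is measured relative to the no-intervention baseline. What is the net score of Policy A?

-354

Baseline:
  M = 14
  N = 147
  U = 197 + 2·14 + 3·147 = 666
  S = 158 + 2·666 = 1490
Policy A (M − 59):
  M = 14 − 59 = -45
  N = 147
  U = 197 + 2·(-45) + 3·147 = 548
  S = 158 + 2·548 = 1254
ΔS = 1254 − 1490 = -236; ΔU = 548 − 666 = -118
Score = (-1)·(-236) + 5·(-118) = -354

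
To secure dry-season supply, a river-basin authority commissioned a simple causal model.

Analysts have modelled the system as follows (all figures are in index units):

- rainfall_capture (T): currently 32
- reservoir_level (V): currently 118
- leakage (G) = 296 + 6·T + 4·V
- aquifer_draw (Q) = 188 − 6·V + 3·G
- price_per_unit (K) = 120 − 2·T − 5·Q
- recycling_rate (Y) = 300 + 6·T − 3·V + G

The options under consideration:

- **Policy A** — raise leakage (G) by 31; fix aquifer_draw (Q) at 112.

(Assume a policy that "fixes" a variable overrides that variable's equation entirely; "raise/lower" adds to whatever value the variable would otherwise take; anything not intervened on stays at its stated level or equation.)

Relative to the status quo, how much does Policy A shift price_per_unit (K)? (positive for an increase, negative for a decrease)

11240

Baseline:
  T = 32
  V = 118
  G = 296 + 6·32 + 4·118 = 960
  Q = 188 − 6·118 + 3·960 = 2360
  K = 120 − 2·32 − 5·2360 = -11744
Policy A (G + 31, Q := 112):
  T = 32
  V = 118
  G = 296 + 6·32 + 4·118 (+31 from intervention) = 991
  Q = 112
  K = 120 − 2·32 − 5·112 = -504
Change in K: -504 − (-11744) = 11240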